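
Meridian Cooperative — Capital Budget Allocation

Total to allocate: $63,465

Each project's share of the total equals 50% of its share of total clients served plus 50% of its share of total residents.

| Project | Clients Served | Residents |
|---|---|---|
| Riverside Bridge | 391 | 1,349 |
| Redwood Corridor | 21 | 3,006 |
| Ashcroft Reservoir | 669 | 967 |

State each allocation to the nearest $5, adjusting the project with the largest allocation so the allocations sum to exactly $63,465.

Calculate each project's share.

Riverside Bridge: $19,520 | Redwood Corridor: $18,540 | Ashcroft Reservoir: $25,405

Clients served total 1,081; residents total 5,322.
Composite weights (50% clients served + 50% residents): Riverside Bridge 0.3076; Redwood Corridor 0.2921; Ashcroft Reservoir 0.4003.
Unrounded shares: Riverside Bridge 19,521.14; Redwood Corridor 18,539.77; Ashcroft Reservoir 25,404.09.
At nearest $5: Riverside Bridge $19,520; Redwood Corridor $18,540; Ashcroft Reservoir $25,405. Sum = $63,465.
Sum already equals the total — no adjustment.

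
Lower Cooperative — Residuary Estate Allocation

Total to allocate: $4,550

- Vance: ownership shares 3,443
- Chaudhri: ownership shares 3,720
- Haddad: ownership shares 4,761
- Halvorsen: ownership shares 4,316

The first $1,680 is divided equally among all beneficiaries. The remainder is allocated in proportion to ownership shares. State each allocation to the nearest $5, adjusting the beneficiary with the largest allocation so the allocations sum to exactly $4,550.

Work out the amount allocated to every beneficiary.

First tranche $1,680 split equally: $420 each.
Remainder $2,870 by ownership shares (total 16,240): Vance 608.46 → $610; Chaudhri 657.41 → $655; Haddad 841.38 → $840; Halvorsen 762.74 → $765.
Totals: Vance $420 + $610 = $1,030; Chaudhri $420 + $655 = $1,075; Haddad $420 + $840 = $1,260; Halvorsen $420 + $765 = $1,185.

Vance: $1,030; Chaudhri: $1,075; Haddad: $1,260; Halvorsen: $1,185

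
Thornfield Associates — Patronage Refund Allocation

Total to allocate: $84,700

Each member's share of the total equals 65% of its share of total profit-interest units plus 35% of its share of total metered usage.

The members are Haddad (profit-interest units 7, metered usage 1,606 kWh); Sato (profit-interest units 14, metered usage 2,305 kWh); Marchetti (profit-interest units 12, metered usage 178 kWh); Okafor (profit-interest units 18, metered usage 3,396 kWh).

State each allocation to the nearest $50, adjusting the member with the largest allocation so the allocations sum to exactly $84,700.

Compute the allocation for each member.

Haddad: $13,900; Sato: $24,250; Marchetti: $13,650; Okafor: $32,900

Totals — profit-interest units 51, metered usage 7,485.
Blended shares (65% profit-interest units + 35% metered usage): Haddad 0.1643; Sato 0.2862; Marchetti 0.1613; Okafor 0.3882.
Pro-rata amounts: Haddad 13,917.27; Sato 24,242.29; Marchetti 13,659.10; Okafor 32,881.33.
Rounded to nearest $50: Haddad $13,900; Sato $24,250; Marchetti $13,650; Okafor $32,900. Sum = $84,700.
Rounded total matches; no reconciliation needed.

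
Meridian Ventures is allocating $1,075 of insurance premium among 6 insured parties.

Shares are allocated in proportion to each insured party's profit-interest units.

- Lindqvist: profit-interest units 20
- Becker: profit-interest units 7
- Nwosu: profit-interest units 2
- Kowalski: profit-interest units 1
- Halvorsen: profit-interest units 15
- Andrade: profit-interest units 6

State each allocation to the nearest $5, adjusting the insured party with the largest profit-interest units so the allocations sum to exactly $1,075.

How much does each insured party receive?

Total profit-interest units = 51.
Unrounded shares: Lindqvist 20/51 × $1,075 = 421.57; Becker 7/51 × $1,075 = 147.55; Nwosu 2/51 × $1,075 = 42.16; Kowalski 1/51 × $1,075 = 21.08; Halvorsen 15/51 × $1,075 = 316.18; Andrade 6/51 × $1,075 = 126.47.
Rounded to nearest $5: Lindqvist $420; Becker $150; Nwosu $40; Kowalski $20; Halvorsen $315; Andrade $125. Sum = $1,070.
Difference $1,075 − $1,070 = +$5 applied to largest profit-interest units (Lindqvist): Lindqvist becomes $425.

Lindqvist: $425; Becker: $150; Nwosu: $40; Kowalski: $20; Halvorsen: $315; Andrade: $125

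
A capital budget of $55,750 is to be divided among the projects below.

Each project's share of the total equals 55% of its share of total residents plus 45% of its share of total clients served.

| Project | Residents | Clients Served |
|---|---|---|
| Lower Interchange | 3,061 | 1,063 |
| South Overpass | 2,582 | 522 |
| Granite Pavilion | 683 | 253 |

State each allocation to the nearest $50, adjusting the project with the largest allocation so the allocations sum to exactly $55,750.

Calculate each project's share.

Residents total 6,326; clients served total 1,838.
Combined weights (55% residents + 45% clients served): Lower Interchange 0.5264; South Overpass 0.3523; Granite Pavilion 0.1213.
Raw shares: Lower Interchange 29,346.11; South Overpass 19,640.07; Granite Pavilion 6,763.83.
At nearest $50: Lower Interchange $29,350; South Overpass $19,650; Granite Pavilion $6,750. Sum = $55,750.
Sum already equals the total — no adjustment.

Lower Interchange: $29,350 | South Overpass: $19,650 | Granite Pavilion: $6,750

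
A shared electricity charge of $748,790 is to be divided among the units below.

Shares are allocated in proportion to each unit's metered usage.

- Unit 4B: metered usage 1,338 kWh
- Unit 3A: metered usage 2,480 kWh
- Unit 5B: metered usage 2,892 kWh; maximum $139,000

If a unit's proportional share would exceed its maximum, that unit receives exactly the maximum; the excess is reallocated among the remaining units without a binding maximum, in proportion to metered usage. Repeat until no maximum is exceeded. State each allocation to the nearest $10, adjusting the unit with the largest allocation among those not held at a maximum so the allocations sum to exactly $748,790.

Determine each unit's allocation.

Unit 4B: $213,700 | Unit 3A: $396,090 | Unit 5B: $139,000

Total metered usage = 6,710.
Unconstrained shares: Unit 4B 149,311.63; Unit 3A 276,751.00; Unit 5B 322,727.37.
Cap binds for Unit 5B ($139,000); residual $609,790 reallocated over remaining metered usage 3,818.
Remaining shares: Unit 4B 213,698.01 → $213,700; Unit 3A 396,091.99 → $396,090.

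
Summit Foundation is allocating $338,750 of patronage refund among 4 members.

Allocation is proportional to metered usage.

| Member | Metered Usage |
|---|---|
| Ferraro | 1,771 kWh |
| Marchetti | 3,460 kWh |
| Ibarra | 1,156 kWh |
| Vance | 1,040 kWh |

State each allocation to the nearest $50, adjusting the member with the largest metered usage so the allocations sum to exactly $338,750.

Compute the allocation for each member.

Ferraro: $80,800 · Marchetti: $157,750 · Ibarra: $52,750 · Vance: $47,450

Combined metered usage = 7,427.
Raw shares: Ferraro 1,771/7,427 × $338,750 = 80,776.39; Marchetti 3,460/7,427 × $338,750 = 157,812.71; Ibarra 1,156/7,427 × $338,750 = 52,725.87; Vance 1,040/7,427 × $338,750 = 47,435.03.
Rounded to nearest $50: Ferraro $80,800; Marchetti $157,800; Ibarra $52,750; Vance $47,450. Sum = $338,800.
Difference $338,750 − $338,800 = −$50 applied to largest metered usage (Marchetti): Marchetti becomes $157,750.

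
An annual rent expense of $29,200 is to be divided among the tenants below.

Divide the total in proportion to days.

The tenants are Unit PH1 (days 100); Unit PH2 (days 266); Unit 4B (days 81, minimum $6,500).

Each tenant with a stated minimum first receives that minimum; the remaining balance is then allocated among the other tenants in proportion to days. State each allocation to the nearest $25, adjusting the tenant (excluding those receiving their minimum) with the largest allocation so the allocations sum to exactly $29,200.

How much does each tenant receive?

Unit PH1: $6,200; Unit PH2: $16,500; Unit 4B: $6,500

Minimums first: Unit 4B $6,500. Residual $22,700.
Residual split over remaining days 366: Unit PH1 6,202.19 → $6,200; Unit PH2 16,497.81 → $16,500.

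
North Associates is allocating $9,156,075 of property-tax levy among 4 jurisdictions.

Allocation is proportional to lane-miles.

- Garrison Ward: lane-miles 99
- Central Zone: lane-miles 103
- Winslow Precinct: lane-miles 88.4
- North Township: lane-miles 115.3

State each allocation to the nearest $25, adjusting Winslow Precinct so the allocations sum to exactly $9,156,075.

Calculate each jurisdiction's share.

Combined lane-miles = 405.7.
Raw shares: Garrison Ward 99/405.7 × $9,156,075 = 2,234,289.93; Central Zone 103/405.7 × $9,156,075 = 2,324,564.27; Winslow Precinct 88.4/405.7 × $9,156,075 = 1,995,062.93; North Township 115.3/405.7 × $9,156,075 = 2,602,157.87.
Rounded to nearest $25: Garrison Ward $2,234,300; Central Zone $2,324,575; Winslow Precinct $1,995,075; North Township $2,602,150. Sum = $9,156,100.
Difference $9,156,075 − $9,156,100 = −$25 applied to Winslow Precinct: Winslow Precinct becomes $1,995,050.

Garrison Ward: $2,234,300 · Central Zone: $2,324,575 · Winslow Precinct: $1,995,050 · North Township: $2,602,150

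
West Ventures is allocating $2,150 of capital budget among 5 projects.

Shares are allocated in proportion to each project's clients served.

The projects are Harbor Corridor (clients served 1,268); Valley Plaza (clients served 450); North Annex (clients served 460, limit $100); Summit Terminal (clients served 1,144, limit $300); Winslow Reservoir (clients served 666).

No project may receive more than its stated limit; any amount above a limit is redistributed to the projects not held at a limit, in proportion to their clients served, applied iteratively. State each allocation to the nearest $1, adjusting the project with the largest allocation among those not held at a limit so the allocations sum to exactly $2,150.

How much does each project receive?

Harbor Corridor: $931; Valley Plaza: $330; North Annex: $100; Summit Terminal: $300; Winslow Reservoir: $489

Combined clients served = 3,988.
Pro-rata shares before constraints: Harbor Corridor 683.60; Valley Plaza 242.60; North Annex 247.99; Summit Terminal 616.75; Winslow Reservoir 359.05.
Capped: North Annex ($100), Summit Terminal ($300); balance $1,750 reallocated over remaining clients served 2,384.
Redistributed shares: Harbor Corridor 930.79 → $931; Valley Plaza 330.33 → $330; Winslow Reservoir 488.88 → $489.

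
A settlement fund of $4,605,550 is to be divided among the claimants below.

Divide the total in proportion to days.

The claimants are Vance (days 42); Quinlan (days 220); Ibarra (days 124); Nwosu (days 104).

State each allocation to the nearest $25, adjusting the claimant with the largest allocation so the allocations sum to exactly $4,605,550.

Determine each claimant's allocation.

Vance: $394,750 | Quinlan: $2,067,825 | Ibarra: $1,165,475 | Nwosu: $977,500

Days total: 490.
Proportional shares: Vance 42/490 × $4,605,550 = 394,761.43; Quinlan 220/490 × $4,605,550 = 2,067,797.96; Ibarra 124/490 × $4,605,550 = 1,165,486.12; Nwosu 104/490 × $4,605,550 = 977,504.49.
At nearest $25: Vance $394,750; Quinlan $2,067,800; Ibarra $1,165,475; Nwosu $977,500. Sum = $4,605,525.
Difference $4,605,550 − $4,605,525 = +$25 applied to largest allocation (Quinlan): Quinlan becomes $2,067,825.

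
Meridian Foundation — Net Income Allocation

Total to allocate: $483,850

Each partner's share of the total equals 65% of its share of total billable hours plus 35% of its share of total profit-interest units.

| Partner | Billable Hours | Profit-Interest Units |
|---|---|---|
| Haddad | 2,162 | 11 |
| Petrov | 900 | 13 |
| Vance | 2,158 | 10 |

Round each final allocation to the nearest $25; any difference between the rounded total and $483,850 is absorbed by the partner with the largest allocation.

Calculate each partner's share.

Billable hours total 5,220; profit-interest units total 34.
Blended shares (65% billable hours + 35% profit-interest units): Haddad 0.3824; Petrov 0.2459; Vance 0.3717.
Raw shares: Haddad 185,048.36; Petrov 118,975.08; Vance 179,826.55.
After rounding ($25): Haddad $185,050; Petrov $118,975; Vance $179,825. Sum = $483,850.
No rounding difference to absorb.

Haddad: $185,050; Petrov: $118,975; Vance: $179,825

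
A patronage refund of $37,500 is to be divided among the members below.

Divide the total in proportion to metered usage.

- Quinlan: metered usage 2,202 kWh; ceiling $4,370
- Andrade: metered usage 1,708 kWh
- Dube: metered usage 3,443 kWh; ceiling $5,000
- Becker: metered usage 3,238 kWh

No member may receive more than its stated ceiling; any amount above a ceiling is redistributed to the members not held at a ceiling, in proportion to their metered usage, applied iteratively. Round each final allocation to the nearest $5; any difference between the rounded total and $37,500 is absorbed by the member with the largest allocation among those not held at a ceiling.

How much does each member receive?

Quinlan: $4,370 · Andrade: $9,715 · Dube: $5,000 · Becker: $18,415

Total metered usage = 10,591.
Unconstrained shares: Quinlan 7,796.71; Andrade 6,047.59; Dube 12,190.78; Becker 11,464.92.
Cap binds for Quinlan ($4,370), Dube ($5,000); remaining pool $28,130 reallocated over remaining metered usage 4,946.
Remaining shares: Andrade 9,714.12 → $9,715; Becker 18,415.88 → $18,415.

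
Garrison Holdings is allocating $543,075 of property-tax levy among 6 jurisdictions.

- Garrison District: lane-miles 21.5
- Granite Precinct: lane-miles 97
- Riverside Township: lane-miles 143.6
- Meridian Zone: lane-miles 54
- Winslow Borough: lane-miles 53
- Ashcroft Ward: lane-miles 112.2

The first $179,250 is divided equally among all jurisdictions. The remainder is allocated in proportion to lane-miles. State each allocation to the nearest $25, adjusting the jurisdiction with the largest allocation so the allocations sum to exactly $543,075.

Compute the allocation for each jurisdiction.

First tranche $179,250 split equally: $29,875 each.
Remainder $363,825 by lane-miles (total 481.3): Garrison District 16,252.31 → $16,250; Granite Precinct 73,324.38 → $73,325; Riverside Township 108,550.32 → $108,550; Meridian Zone 40,819.76 → $40,825; Winslow Borough 40,063.84 → $40,075; Ashcroft Ward 84,814.39 → $84,825.
Rounding difference −$25 on remainder applied to Riverside Township.
Totals: Garrison District $29,875 + $16,250 = $46,125; Granite Precinct $29,875 + $73,325 = $103,200; Riverside Township $29,875 + $108,525 = $138,400; Meridian Zone $29,875 + $40,825 = $70,700; Winslow Borough $29,875 + $40,075 = $69,950; Ashcroft Ward $29,875 + $84,825 = $114,700.

Garrison District: $46,125 | Granite Precinct: $103,200 | Riverside Township: $138,400 | Meridian Zone: $70,700 | Winslow Borough: $69,950 | Ashcroft Ward: $114,700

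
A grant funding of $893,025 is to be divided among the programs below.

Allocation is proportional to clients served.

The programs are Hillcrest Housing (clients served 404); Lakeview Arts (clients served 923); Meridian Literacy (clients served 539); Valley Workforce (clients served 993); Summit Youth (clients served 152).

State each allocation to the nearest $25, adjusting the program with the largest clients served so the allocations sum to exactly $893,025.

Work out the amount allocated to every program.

Combined clients served = 3,011.
Raw shares: Hillcrest Housing 404/3,011 × $893,025 = 119,821.36; Lakeview Arts 923/3,011 × $893,025 = 273,750.27; Meridian Literacy 539/3,011 × $893,025 = 159,860.67; Valley Workforce 993/3,011 × $893,025 = 294,511.40; Summit Youth 152/3,011 × $893,025 = 45,081.30.
After rounding ($25): Hillcrest Housing $119,825; Lakeview Arts $273,750; Meridian Literacy $159,850; Valley Workforce $294,500; Summit Youth $45,075. Sum = $893,000.
Difference $893,025 − $893,000 = +$25 applied to largest clients served (Valley Workforce): Valley Workforce becomes $294,525.

Hillcrest Housing: $119,825; Lakeview Arts: $273,750; Meridian Literacy: $159,850; Valley Workforce: $294,525; Summit Youth: $45,075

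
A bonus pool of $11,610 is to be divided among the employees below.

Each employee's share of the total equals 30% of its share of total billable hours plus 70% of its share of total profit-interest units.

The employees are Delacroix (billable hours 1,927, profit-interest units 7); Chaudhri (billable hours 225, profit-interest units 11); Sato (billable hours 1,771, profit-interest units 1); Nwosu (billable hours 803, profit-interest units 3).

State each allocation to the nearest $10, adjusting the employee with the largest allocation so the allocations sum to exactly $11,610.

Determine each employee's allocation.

Delacroix: $4,010 · Chaudhri: $4,230 · Sato: $1,670 · Nwosu: $1,700

Billable hours total 4,726; profit-interest units total 22.
Combined weights (30% billable hours + 70% profit-interest units): Delacroix 0.3451; Chaudhri 0.3643; Sato 0.1442; Nwosu 0.1464.
Pro-rata amounts: Delacroix 4,006.04; Chaudhri 4,229.32; Sato 1,674.61; Nwosu 1,700.03.
At nearest $10: Delacroix $4,010; Chaudhri $4,230; Sato $1,670; Nwosu $1,700. Sum = $11,610.
Rounded total matches; no reconciliation needed.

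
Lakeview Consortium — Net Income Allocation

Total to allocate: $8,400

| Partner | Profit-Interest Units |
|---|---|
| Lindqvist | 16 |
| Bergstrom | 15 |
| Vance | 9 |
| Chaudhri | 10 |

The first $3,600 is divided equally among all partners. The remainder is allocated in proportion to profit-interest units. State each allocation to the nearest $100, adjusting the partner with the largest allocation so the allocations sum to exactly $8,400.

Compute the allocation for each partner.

First tranche $3,600 split equally: $900 each.
Remainder $4,800 by profit-interest units (total 50): Lindqvist 1,536.00 → $1,500; Bergstrom 1,440.00 → $1,400; Vance 864.00 → $900; Chaudhri 960.00 → $1,000.
Totals: Lindqvist $900 + $1,500 = $2,400; Bergstrom $900 + $1,400 = $2,300; Vance $900 + $900 = $1,800; Chaudhri $900 + $1,000 = $1,900.

Lindqvist: $2,400 · Bergstrom: $2,300 · Vance: $1,800 · Chaudhri: $1,900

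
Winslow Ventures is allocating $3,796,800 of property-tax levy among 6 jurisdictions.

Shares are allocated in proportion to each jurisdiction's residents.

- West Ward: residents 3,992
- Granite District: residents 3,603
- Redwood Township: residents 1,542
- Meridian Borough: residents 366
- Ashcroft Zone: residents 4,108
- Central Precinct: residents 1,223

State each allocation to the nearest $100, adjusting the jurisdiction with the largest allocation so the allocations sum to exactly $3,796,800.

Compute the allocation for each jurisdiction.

West Ward: $1,021,800; Granite District: $922,200; Redwood Township: $394,700; Meridian Borough: $93,700; Ashcroft Zone: $1,051,400; Central Precinct: $313,000

Residents total: 14,834.
Unrounded shares: West Ward 3,992/14,834 × $3,796,800 = 1,021,762.55; Granite District 3,603/14,834 × $3,796,800 = 922,197.01; Redwood Township 1,542/14,834 × $3,796,800 = 394,678.82; Meridian Borough 366/14,834 × $3,796,800 = 93,678.63; Ashcroft Zone 4,108/14,834 × $3,796,800 = 1,051,453.04; Central Precinct 1,223/14,834 × $3,796,800 = 313,029.96.
After rounding ($100): West Ward $1,021,800; Granite District $922,200; Redwood Township $394,700; Meridian Borough $93,700; Ashcroft Zone $1,051,500; Central Precinct $313,000. Sum = $3,796,900.
Difference $3,796,800 − $3,796,900 = −$100 applied to largest allocation (Ashcroft Zone): Ashcroft Zone becomes $1,051,400.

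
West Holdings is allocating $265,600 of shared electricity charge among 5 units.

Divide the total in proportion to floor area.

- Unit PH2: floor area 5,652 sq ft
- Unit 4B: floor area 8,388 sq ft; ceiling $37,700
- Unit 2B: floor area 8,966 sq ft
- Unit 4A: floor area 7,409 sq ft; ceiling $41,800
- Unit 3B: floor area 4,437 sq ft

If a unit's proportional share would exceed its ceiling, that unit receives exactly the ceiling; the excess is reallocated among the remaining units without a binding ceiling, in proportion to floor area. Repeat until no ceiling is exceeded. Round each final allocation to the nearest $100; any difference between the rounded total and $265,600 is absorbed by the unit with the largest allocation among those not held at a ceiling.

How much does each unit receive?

Unit PH2: $55,200; Unit 4B: $37,700; Unit 2B: $87,600; Unit 4A: $41,800; Unit 3B: $43,300

Combined floor area = 34,852.
Proportional shares (ignoring caps): Unit PH2 43,072.74; Unit 4B 63,923.24; Unit 2B 68,328.06; Unit 4A 56,462.48; Unit 3B 33,813.47.
Capped: Unit 4B ($37,700), Unit 4A ($41,800); residual $186,100 reallocated over remaining floor area 19,055.
Shares after redistribution: Unit PH2 55,200.06 → $55,200; Unit 2B 87,566.13 → $87,600; Unit 3B 43,333.81 → $43,300.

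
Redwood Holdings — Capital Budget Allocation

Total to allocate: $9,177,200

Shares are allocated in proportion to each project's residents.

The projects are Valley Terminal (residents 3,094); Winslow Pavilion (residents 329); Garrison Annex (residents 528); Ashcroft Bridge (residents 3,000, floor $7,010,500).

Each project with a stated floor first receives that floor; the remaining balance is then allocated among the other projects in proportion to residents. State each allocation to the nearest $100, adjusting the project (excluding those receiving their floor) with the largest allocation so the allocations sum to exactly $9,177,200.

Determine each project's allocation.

Minimums first: Ashcroft Bridge $7,010,500. Residual $2,166,700.
Residual split over remaining residents 3,951: Valley Terminal 1,696,727.36 → $1,696,700; Winslow Pavilion 180,421.24 → $180,400; Garrison Annex 289,551.40 → $289,600.

Valley Terminal: $1,696,700; Winslow Pavilion: $180,400; Garrison Annex: $289,600; Ashcroft Bridge: $7,010,500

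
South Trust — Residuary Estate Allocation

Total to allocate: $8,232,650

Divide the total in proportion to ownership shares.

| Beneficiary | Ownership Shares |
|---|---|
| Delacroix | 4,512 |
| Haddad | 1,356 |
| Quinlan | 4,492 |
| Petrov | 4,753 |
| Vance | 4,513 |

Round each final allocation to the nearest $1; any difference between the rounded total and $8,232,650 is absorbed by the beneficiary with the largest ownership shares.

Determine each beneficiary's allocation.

Total ownership shares = 19,626.
Pro-rata amounts: Delacroix 4,512/19,626 × $8,232,650 = 1,892,678.94; Haddad 1,356/19,626 × $8,232,650 = 568,810.42; Quinlan 4,492/19,626 × $8,232,650 = 1,884,289.40; Petrov 4,753/19,626 × $8,232,650 = 1,993,772.82; Vance 4,513/19,626 × $8,232,650 = 1,893,098.41.
Rounded to nearest $1: Delacroix $1,892,679; Haddad $568,810; Quinlan $1,884,289; Petrov $1,993,773; Vance $1,893,098. Sum = $8,232,649.
Difference $8,232,650 − $8,232,649 = +$1 applied to largest ownership shares (Petrov): Petrov becomes $1,993,774.

Delacroix: $1,892,679; Haddad: $568,810; Quinlan: $1,884,289; Petrov: $1,993,774; Vance: $1,893,098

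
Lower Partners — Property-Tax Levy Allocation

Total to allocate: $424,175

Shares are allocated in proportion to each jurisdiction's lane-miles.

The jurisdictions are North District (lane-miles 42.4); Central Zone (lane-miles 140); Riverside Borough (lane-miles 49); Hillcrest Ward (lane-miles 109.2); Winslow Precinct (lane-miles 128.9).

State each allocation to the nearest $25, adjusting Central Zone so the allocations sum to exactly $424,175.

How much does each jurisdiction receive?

Sum of lane-miles: 469.5.
Raw shares: North District 42.4/469.5 × $424,175 = 38,306.75; Central Zone 140/469.5 × $424,175 = 126,484.56; Riverside Borough 49/469.5 × $424,175 = 44,269.60; Hillcrest Ward 109.2/469.5 × $424,175 = 98,657.96; Winslow Precinct 128.9/469.5 × $424,175 = 116,456.14.
Rounded to nearest $25: North District $38,300; Central Zone $126,475; Riverside Borough $44,275; Hillcrest Ward $98,650; Winslow Precinct $116,450. Sum = $424,150.
Difference $424,175 − $424,150 = +$25 applied to Central Zone: Central Zone becomes $126,500.

North District: $38,300; Central Zone: $126,500; Riverside Borough: $44,275; Hillcrest Ward: $98,650; Winslow Precinct: $116,450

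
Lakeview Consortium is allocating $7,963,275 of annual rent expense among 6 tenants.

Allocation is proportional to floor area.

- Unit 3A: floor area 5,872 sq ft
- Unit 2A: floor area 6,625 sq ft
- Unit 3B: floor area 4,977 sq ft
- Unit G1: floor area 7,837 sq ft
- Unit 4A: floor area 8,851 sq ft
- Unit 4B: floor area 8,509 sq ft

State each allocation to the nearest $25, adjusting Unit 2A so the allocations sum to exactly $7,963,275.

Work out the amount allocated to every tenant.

Unit 3A: $1,095,825 · Unit 2A: $1,236,375 · Unit 3B: $928,800 · Unit G1: $1,462,550 · Unit 4A: $1,651,775 · Unit 4B: $1,587,950

Total floor area = 42,671.
Unrounded shares: Unit 3A 5,872/42,671 × $7,963,275 = 1,095,834.43; Unit 2A 6,625/42,671 × $7,963,275 = 1,236,359.52; Unit 3B 4,977/42,671 × $7,963,275 = 928,809.25; Unit G1 7,837/42,671 × $7,963,275 = 1,462,543.32; Unit 4A 8,851/42,671 × $7,963,275 = 1,651,776.31; Unit 4B 8,509/42,671 × $7,963,275 = 1,587,952.17.
After rounding ($25): Unit 3A $1,095,825; Unit 2A $1,236,350; Unit 3B $928,800; Unit G1 $1,462,550; Unit 4A $1,651,775; Unit 4B $1,587,950. Sum = $7,963,250.
Difference $7,963,275 − $7,963,250 = +$25 applied to Unit 2A: Unit 2A becomes $1,236,375.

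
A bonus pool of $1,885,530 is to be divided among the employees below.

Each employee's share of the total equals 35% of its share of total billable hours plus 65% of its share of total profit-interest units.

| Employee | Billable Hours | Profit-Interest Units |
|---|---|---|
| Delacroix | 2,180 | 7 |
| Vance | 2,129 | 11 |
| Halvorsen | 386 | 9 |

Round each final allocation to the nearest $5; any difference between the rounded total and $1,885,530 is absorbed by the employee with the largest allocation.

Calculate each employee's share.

Billable hours total 4,695; profit-interest units total 27.
Composite weights (35% billable hours + 65% profit-interest units): Delacroix 0.3310; Vance 0.4235; Halvorsen 0.2454.
Proportional shares: Delacroix 624,170.45; Vance 798,571.37; Halvorsen 462,788.18.
Rounded to nearest $5: Delacroix $624,170; Vance $798,570; Halvorsen $462,790. Sum = $1,885,530.
Sum already equals the total — no adjustment.

Delacroix: $624,170 | Vance: $798,570 | Halvorsen: $462,790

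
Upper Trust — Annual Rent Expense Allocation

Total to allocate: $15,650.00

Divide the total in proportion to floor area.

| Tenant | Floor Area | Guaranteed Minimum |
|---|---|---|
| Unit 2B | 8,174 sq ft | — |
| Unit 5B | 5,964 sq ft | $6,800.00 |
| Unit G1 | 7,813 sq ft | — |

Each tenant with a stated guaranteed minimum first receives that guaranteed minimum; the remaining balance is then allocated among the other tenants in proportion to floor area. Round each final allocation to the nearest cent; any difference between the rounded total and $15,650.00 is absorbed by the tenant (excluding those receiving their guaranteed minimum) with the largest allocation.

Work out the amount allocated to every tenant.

Fund the minimums — Unit 5B $6,800.00. Balance $8,850.00.
Balance split over remaining floor area 15,987: Unit 2B 4,524.9202 → $4,524.92; Unit G1 4,325.0798 → $4,325.08.

Unit 2B: $4,524.92 · Unit 5B: $6,800.00 · Unit G1: $4,325.08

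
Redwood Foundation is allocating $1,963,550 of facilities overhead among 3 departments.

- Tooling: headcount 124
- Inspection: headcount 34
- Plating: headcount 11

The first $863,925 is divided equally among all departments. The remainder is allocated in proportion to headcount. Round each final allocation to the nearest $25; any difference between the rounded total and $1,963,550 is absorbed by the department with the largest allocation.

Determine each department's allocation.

First tranche $863,925 split equally: $287,975 each.
Remainder $1,099,625 by headcount (total 169): Tooling 806,825.44 → $806,825; Inspection 221,226.33 → $221,225; Plating 71,573.22 → $71,575.
Totals: Tooling $287,975 + $806,825 = $1,094,800; Inspection $287,975 + $221,225 = $509,200; Plating $287,975 + $71,575 = $359,550.

Tooling: $1,094,800 | Inspection: $509,200 | Plating: $359,550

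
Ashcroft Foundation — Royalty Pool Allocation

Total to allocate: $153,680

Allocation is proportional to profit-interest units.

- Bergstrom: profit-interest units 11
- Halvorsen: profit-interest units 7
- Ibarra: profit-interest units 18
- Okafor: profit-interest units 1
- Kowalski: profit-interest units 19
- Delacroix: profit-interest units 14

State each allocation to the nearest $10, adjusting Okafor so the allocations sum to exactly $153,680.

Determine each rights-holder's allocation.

Bergstrom: $24,150 | Halvorsen: $15,370 | Ibarra: $39,520 | Okafor: $2,190 | Kowalski: $41,710 | Delacroix: $30,740

Combined profit-interest units = 70.
Proportional shares: Bergstrom 11/70 × $153,680 = 24,149.71; Halvorsen 7/70 × $153,680 = 15,368.00; Ibarra 18/70 × $153,680 = 39,517.71; Okafor 1/70 × $153,680 = 2,195.43; Kowalski 19/70 × $153,680 = 41,713.14; Delacroix 14/70 × $153,680 = 30,736.00.
Rounded to nearest $10: Bergstrom $24,150; Halvorsen $15,370; Ibarra $39,520; Okafor $2,200; Kowalski $41,710; Delacroix $30,740. Sum = $153,690.
Difference $153,680 − $153,690 = −$10 applied to Okafor: Okafor becomes $2,190.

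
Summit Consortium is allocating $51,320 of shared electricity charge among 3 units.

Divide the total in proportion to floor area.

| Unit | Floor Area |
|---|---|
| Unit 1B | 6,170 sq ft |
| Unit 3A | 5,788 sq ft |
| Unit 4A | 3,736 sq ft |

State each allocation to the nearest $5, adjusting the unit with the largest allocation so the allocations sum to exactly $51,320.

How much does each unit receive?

Total floor area = 15,694.
Raw shares: Unit 1B 6,170/15,694 × $51,320 = 20,176.14; Unit 3A 5,788/15,694 × $51,320 = 18,926.99; Unit 4A 3,736/15,694 × $51,320 = 12,216.87.
Rounded to nearest $5: Unit 1B $20,175; Unit 3A $18,925; Unit 4A $12,215. Sum = $51,315.
Difference $51,320 − $51,315 = +$5 applied to largest allocation (Unit 1B): Unit 1B becomes $20,180.

Unit 1B: $20,180 | Unit 3A: $18,925 | Unit 4A: $12,215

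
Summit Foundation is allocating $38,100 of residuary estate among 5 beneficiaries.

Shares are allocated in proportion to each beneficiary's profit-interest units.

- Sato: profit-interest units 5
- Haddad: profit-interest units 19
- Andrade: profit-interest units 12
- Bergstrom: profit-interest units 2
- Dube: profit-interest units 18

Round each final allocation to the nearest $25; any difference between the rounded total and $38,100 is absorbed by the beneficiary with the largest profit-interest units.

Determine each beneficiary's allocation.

Profit-interest units total: 5 + 19 + 12 + 2 + 18 = 56.
Unrounded shares: Sato 3,401.79; Haddad 12,926.79; Andrade 8,164.29; Bergstrom 1,360.71; Dube 12,246.43.
Rounded to nearest $25: Sato $3,400; Haddad $12,925; Andrade $8,175; Bergstrom $1,350; Dube $12,250. Sum = $38,100.
Rounded total matches; no reconciliation needed.

Sato: $3,400 | Haddad: $12,925 | Andrade: $8,175 | Bergstrom: $1,350 | Dube: $12,250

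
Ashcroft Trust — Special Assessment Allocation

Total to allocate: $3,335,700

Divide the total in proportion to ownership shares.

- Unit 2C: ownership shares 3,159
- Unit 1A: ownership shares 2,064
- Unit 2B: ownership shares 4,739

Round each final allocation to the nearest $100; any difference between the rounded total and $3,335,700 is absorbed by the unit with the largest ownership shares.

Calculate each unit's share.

Unit 2C: $1,057,800 · Unit 1A: $691,100 · Unit 2B: $1,586,800

Sum of ownership shares: 3,159 + 2,064 + 4,739 = 9,962.
Pro-rata amounts: Unit 2C 1,057,767.15; Unit 1A 691,114.72; Unit 2B 1,586,818.14.
Rounded to nearest $100: Unit 2C $1,057,800; Unit 1A $691,100; Unit 2B $1,586,800. Sum = $3,335,700.
Rounded total matches; no reconciliation needed.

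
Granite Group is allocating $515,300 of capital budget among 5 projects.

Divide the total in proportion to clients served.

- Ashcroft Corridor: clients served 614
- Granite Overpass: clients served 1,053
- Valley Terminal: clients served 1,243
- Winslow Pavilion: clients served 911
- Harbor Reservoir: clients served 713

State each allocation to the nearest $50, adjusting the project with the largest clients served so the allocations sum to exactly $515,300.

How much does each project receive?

Ashcroft Corridor: $69,800; Granite Overpass: $119,700; Valley Terminal: $141,200; Winslow Pavilion: $103,550; Harbor Reservoir: $81,050

Total clients served = 4,534.
Pro-rata amounts: Ashcroft Corridor 614/4,534 × $515,300 = 69,782.58; Granite Overpass 1,053/4,534 × $515,300 = 119,675.98; Valley Terminal 1,243/4,534 × $515,300 = 141,269.94; Winslow Pavilion 911/4,534 × $515,300 = 103,537.34; Harbor Reservoir 713/4,534 × $515,300 = 81,034.16.
Rounded to nearest $50: Ashcroft Corridor $69,800; Granite Overpass $119,700; Valley Terminal $141,250; Winslow Pavilion $103,550; Harbor Reservoir $81,050. Sum = $515,350.
Difference $515,300 − $515,350 = −$50 applied to largest clients served (Valley Terminal): Valley Terminal becomes $141,200.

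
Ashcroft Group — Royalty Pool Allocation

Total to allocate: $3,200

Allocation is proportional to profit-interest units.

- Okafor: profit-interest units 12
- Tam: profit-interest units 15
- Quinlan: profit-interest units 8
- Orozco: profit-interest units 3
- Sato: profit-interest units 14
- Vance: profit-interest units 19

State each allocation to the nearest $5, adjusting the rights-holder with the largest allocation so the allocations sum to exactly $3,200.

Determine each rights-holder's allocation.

Okafor: $540 | Tam: $675 | Quinlan: $360 | Orozco: $135 | Sato: $630 | Vance: $860

Combined profit-interest units = 71.
Pro-rata amounts: Okafor 12/71 × $3,200 = 540.85; Tam 15/71 × $3,200 = 676.06; Quinlan 8/71 × $3,200 = 360.56; Orozco 3/71 × $3,200 = 135.21; Sato 14/71 × $3,200 = 630.99; Vance 19/71 × $3,200 = 856.34.
At nearest $5: Okafor $540; Tam $675; Quinlan $360; Orozco $135; Sato $630; Vance $855. Sum = $3,195.
Difference $3,200 − $3,195 = +$5 applied to largest allocation (Vance): Vance becomes $860.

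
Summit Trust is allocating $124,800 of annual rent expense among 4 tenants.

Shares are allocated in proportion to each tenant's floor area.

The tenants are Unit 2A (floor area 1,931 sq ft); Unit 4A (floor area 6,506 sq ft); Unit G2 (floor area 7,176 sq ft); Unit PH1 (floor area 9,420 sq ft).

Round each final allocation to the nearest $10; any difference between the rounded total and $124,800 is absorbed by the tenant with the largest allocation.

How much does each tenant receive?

Unit 2A: $9,630 | Unit 4A: $32,440 | Unit G2: $35,780 | Unit PH1: $46,950

Floor area total: 25,033.
Pro-rata amounts: Unit 2A 1,931/25,033 × $124,800 = 9,626.84; Unit 4A 6,506/25,033 × $124,800 = 32,435.14; Unit G2 7,176/25,033 × $124,800 = 35,775.37; Unit PH1 9,420/25,033 × $124,800 = 46,962.65.
At nearest $10: Unit 2A $9,630; Unit 4A $32,440; Unit G2 $35,780; Unit PH1 $46,960. Sum = $124,810.
Difference $124,800 − $124,810 = −$10 applied to largest allocation (Unit PH1): Unit PH1 becomes $46,950.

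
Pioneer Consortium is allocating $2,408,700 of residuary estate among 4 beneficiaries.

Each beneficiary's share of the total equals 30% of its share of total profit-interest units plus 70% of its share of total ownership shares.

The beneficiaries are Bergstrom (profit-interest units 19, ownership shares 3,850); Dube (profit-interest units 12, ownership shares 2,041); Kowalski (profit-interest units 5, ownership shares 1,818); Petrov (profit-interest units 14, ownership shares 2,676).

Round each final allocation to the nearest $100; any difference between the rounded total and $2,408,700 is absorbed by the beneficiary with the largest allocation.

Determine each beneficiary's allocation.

Totals — profit-interest units 50, ownership shares 10,385.
Blended shares (30% profit-interest units + 70% ownership shares): Bergstrom 0.3735; Dube 0.2096; Kowalski 0.1525; Petrov 0.2644.
Pro-rata amounts: Bergstrom 899,670.90; Dube 504,799.50; Kowalski 367,428.22; Petrov 636,801.37.
Rounded to nearest $100: Bergstrom $899,700; Dube $504,800; Kowalski $367,400; Petrov $636,800. Sum = $2,408,700.
Sum already equals the total — no adjustment.

Bergstrom: $899,700; Dube: $504,800; Kowalski: $367,400; Petrov: $636,800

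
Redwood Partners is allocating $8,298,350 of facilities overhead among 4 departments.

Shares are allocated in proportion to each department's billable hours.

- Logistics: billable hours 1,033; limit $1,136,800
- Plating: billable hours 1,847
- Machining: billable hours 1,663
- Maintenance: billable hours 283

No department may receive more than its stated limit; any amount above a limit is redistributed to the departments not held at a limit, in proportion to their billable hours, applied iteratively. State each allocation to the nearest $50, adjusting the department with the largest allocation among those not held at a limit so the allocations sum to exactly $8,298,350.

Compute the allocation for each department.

Combined billable hours = 4,826.
Pro-rata shares before constraints: Logistics 1,776,252.70; Plating 3,175,932.96; Machining 2,859,543.32; Maintenance 486,621.02.
Cap binds for Logistics ($1,136,800); balance $7,161,550 reallocated over remaining billable hours 3,793.
Shares after redistribution: Plating 3,487,314.22 → $3,487,300; Machining 3,139,904.47 → $3,139,900; Maintenance 534,331.31 → $534,350.

Logistics: $1,136,800 · Plating: $3,487,300 · Machining: $3,139,900 · Maintenance: $534,350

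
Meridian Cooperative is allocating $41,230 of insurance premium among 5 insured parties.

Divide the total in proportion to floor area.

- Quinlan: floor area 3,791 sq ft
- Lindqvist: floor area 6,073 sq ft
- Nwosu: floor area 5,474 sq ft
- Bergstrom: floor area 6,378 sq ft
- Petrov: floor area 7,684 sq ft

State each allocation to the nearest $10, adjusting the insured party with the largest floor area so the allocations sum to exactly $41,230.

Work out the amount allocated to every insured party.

Quinlan: $5,320 | Lindqvist: $8,520 | Nwosu: $7,680 | Bergstrom: $8,940 | Petrov: $10,770

Combined floor area = 29,400.
Proportional shares: Quinlan 3,791/29,400 × $41,230 = 5,316.43; Lindqvist 6,073/29,400 × $41,230 = 8,516.66; Nwosu 5,474/29,400 × $41,230 = 7,676.63; Bergstrom 6,378/29,400 × $41,230 = 8,944.39; Petrov 7,684/29,400 × $41,230 = 10,775.90.
At nearest $10: Quinlan $5,320; Lindqvist $8,520; Nwosu $7,680; Bergstrom $8,940; Petrov $10,780. Sum = $41,240.
Difference $41,230 − $41,240 = −$10 applied to largest floor area (Petrov): Petrov becomes $10,770.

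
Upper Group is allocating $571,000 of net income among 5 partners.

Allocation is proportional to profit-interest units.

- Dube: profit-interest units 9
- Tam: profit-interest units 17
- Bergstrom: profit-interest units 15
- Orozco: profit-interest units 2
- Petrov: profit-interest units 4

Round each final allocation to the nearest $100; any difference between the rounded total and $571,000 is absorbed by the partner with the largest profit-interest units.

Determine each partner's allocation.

Dube: $109,300; Tam: $206,600; Bergstrom: $182,200; Orozco: $24,300; Petrov: $48,600

Profit-interest units total: 47.
Raw shares: Dube 9/47 × $571,000 = 109,340.43; Tam 17/47 × $571,000 = 206,531.91; Bergstrom 15/47 × $571,000 = 182,234.04; Orozco 2/47 × $571,000 = 24,297.87; Petrov 4/47 × $571,000 = 48,595.74.
Rounded to nearest $100: Dube $109,300; Tam $206,500; Bergstrom $182,200; Orozco $24,300; Petrov $48,600. Sum = $570,900.
Difference $571,000 − $570,900 = +$100 applied to largest profit-interest units (Tam): Tam becomes $206,600.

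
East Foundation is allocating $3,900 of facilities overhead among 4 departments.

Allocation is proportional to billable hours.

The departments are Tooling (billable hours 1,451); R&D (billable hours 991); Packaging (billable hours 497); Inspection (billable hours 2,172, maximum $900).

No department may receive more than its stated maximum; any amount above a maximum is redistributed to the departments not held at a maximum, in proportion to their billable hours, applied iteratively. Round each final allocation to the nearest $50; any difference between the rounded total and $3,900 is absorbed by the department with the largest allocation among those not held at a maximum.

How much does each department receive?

Combined billable hours = 5,111.
Unconstrained shares: Tooling 1,107.20; R&D 756.19; Packaging 379.24; Inspection 1,657.37.
Capped: Inspection ($900); remaining pool $3,000 reallocated over remaining billable hours 2,939.
Remaining shares: Tooling 1,481.12 → $1,500; R&D 1,011.57 → $1,000; Packaging 507.32 → $500.

Tooling: $1,500 | R&D: $1,000 | Packaging: $500 | Inspection: $900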